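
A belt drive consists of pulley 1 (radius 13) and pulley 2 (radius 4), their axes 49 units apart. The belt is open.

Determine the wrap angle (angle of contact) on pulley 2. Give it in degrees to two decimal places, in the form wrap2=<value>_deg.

open belt: β = asin((r2−r1)/C) = asin(-9/49) = -10.5838°
wrap1 = π − 2β = 201.1676°
wrap2 = π + 2β = 158.8324°

wrap2=158.83_deg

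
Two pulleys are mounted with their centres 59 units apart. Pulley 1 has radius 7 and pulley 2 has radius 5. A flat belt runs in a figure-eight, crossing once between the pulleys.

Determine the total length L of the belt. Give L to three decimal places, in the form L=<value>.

crossed belt: β = asin((r1+r2)/C) = asin(12/59) = 11.7353°
wrap1 = wrap2 = π + 2β = 203.4705°
tangent length = C·cosβ = 57.7668
L = (r1+r2)·wrap + 2·C·cosβ = 12·3.5512 + 2·57.7668 = 158.1483

L=158.148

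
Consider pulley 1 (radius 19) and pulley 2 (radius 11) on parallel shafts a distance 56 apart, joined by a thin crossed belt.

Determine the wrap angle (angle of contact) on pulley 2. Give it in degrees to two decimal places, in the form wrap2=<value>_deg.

crossed belt: β = asin((r1+r2)/C) = asin(30/56) = 32.3924°
wrap1 = wrap2 = π + 2β = 244.7847°

wrap2=244.78_deg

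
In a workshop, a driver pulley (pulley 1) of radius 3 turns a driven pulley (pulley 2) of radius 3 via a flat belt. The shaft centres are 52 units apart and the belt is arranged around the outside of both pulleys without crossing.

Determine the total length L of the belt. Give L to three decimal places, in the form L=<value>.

open belt: β = asin((r2−r1)/C) = asin(0/52) = 0.0000°
wrap1 = π − 2β = 180.0000°
wrap2 = π + 2β = 180.0000°
tangent length = C·cosβ = 52.0000
L = r1·wrap1 + r2·wrap2 + 2·C·cosβ = 3·3.1416 + 3·3.1416 + 2·52.0000 = 122.8496

L=122.850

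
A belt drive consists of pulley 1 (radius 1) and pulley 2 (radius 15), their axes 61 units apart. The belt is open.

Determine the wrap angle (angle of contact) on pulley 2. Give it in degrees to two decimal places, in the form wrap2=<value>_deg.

wrap2=206.54_deg

open belt: β = asin((r2−r1)/C) = asin(14/61) = 13.2681°
wrap1 = π − 2β = 153.4638°
wrap2 = π + 2β = 206.5362°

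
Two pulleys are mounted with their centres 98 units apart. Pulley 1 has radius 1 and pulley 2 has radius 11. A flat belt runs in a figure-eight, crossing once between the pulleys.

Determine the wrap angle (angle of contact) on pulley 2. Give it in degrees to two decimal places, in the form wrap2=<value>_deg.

crossed belt: β = asin((r1+r2)/C) = asin(12/98) = 7.0335°
wrap1 = wrap2 = π + 2β = 194.0669°

wrap2=194.07_deg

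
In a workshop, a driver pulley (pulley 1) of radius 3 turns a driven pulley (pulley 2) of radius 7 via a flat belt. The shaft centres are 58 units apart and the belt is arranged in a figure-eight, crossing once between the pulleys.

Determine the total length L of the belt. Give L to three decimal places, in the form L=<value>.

L=149.144

crossed belt: β = asin((r1+r2)/C) = asin(10/58) = 9.9282°
wrap1 = wrap2 = π + 2β = 199.8564°
tangent length = C·cosβ = 57.1314
L = (r1+r2)·wrap + 2·C·cosβ = 10·3.4882 + 2·57.1314 = 149.1444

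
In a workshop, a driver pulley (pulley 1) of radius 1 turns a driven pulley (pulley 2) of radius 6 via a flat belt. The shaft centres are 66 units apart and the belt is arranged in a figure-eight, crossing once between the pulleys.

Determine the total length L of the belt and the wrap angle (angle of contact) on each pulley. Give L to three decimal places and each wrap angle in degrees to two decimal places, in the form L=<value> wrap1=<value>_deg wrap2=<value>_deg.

L=154.734 wrap1=192.18_deg wrap2=192.18_deg

crossed belt: β = asin((r1+r2)/C) = asin(7/66) = 6.0883°
wrap1 = wrap2 = π + 2β = 192.1766°
tangent length = C·cosβ = 65.6277
L = (r1+r2)·wrap + 2·C·cosβ = 7·3.3541 + 2·65.6277 = 154.7343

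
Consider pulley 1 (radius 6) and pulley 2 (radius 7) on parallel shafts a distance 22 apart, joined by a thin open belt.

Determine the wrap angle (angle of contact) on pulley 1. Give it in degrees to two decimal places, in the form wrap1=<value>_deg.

open belt: β = asin((r2−r1)/C) = asin(1/22) = 2.6053°
wrap1 = π − 2β = 174.7895°
wrap2 = π + 2β = 185.2105°

wrap1=174.79_deg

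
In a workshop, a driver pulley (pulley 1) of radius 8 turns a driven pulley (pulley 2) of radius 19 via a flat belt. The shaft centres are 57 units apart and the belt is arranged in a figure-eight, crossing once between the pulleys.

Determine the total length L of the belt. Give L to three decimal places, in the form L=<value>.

crossed belt: β = asin((r1+r2)/C) = asin(27/57) = 28.2737°
wrap1 = wrap2 = π + 2β = 236.5474°
tangent length = C·cosβ = 50.1996
L = (r1+r2)·wrap + 2·C·cosβ = 27·4.1285 + 2·50.1996 = 211.8696

L=211.870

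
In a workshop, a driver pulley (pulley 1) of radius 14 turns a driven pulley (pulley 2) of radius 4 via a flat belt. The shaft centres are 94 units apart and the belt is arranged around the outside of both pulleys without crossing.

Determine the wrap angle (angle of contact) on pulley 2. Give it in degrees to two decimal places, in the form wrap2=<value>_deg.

open belt: β = asin((r2−r1)/C) = asin(-10/94) = -6.1069°
wrap1 = π − 2β = 192.2137°
wrap2 = π + 2β = 167.7863°

wrap2=167.79_deg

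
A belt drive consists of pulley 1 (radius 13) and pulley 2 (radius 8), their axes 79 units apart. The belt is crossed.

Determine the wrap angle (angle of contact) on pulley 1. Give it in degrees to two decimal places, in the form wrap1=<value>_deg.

crossed belt: β = asin((r1+r2)/C) = asin(21/79) = 15.4158°
wrap1 = wrap2 = π + 2β = 210.8317°

wrap1=210.83_deg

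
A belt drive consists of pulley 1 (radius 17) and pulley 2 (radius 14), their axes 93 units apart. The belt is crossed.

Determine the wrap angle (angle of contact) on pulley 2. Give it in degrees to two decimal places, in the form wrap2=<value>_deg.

wrap2=218.94_deg

crossed belt: β = asin((r1+r2)/C) = asin(31/93) = 19.4712°
wrap1 = wrap2 = π + 2β = 218.9424°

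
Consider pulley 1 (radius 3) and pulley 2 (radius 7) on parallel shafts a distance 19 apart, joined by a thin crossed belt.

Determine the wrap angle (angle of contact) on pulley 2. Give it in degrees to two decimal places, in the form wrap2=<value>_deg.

crossed belt: β = asin((r1+r2)/C) = asin(10/19) = 31.7569°
wrap1 = wrap2 = π + 2β = 243.5137°

wrap2=243.51_deg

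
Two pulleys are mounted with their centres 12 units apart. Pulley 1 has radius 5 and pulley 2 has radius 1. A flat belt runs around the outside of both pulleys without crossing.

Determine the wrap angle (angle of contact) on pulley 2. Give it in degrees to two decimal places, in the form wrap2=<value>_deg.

wrap2=141.06_deg

open belt: β = asin((r2−r1)/C) = asin(-4/12) = -19.4712°
wrap1 = π − 2β = 218.9424°
wrap2 = π + 2β = 141.0576°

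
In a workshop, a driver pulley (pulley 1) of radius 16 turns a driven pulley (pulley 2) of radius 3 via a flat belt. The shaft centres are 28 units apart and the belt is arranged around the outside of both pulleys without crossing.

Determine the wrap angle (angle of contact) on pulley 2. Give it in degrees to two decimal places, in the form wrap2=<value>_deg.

wrap2=124.67_deg

open belt: β = asin((r2−r1)/C) = asin(-13/28) = -27.6640°
wrap1 = π − 2β = 235.3280°
wrap2 = π + 2β = 124.6720°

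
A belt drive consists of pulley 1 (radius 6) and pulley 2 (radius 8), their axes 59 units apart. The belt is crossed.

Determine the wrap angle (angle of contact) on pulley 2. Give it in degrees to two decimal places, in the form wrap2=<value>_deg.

crossed belt: β = asin((r1+r2)/C) = asin(14/59) = 13.7265°
wrap1 = wrap2 = π + 2β = 207.4531°

wrap2=207.45_deg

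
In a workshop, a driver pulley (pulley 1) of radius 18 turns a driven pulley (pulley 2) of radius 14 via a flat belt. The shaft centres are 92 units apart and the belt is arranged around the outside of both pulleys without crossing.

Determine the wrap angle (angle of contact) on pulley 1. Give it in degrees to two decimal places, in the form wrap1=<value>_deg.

wrap1=184.98_deg

open belt: β = asin((r2−r1)/C) = asin(-4/92) = -2.4919°
wrap1 = π − 2β = 184.9838°
wrap2 = π + 2β = 175.0162°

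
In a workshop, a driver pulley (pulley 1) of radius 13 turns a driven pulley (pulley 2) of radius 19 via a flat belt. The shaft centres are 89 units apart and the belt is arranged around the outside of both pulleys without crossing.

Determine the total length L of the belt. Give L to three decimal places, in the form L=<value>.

L=278.936

open belt: β = asin((r2−r1)/C) = asin(6/89) = 3.8656°
wrap1 = π − 2β = 172.2689°
wrap2 = π + 2β = 187.7311°
tangent length = C·cosβ = 88.7975
L = r1·wrap1 + r2·wrap2 + 2·C·cosβ = 13·3.0067 + 19·3.2765 + 2·88.7975 = 278.9356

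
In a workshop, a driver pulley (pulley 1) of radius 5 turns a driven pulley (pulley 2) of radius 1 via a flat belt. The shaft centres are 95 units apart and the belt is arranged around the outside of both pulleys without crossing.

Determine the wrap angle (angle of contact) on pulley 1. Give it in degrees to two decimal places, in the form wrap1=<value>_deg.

open belt: β = asin((r2−r1)/C) = asin(-4/95) = -2.4132°
wrap1 = π − 2β = 184.8263°
wrap2 = π + 2β = 175.1737°

wrap1=184.83_deg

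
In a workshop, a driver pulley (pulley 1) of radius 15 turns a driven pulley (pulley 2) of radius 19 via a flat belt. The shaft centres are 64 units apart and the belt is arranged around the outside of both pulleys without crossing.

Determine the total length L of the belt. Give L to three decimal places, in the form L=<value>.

L=235.064

open belt: β = asin((r2−r1)/C) = asin(4/64) = 3.5833°
wrap1 = π − 2β = 172.8334°
wrap2 = π + 2β = 187.1666°
tangent length = C·cosβ = 63.8749
L = r1·wrap1 + r2·wrap2 + 2·C·cosβ = 15·3.0165 + 19·3.2667 + 2·63.8749 = 235.0642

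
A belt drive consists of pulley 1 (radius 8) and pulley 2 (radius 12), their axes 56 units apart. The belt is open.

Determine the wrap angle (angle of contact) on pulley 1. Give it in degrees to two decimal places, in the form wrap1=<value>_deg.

open belt: β = asin((r2−r1)/C) = asin(4/56) = 4.0960°
wrap1 = π − 2β = 171.8079°
wrap2 = π + 2β = 188.1921°

wrap1=171.81_deg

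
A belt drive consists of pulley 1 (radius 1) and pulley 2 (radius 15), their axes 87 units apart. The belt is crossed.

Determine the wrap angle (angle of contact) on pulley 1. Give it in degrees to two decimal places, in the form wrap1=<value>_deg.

wrap1=201.19_deg

crossed belt: β = asin((r1+r2)/C) = asin(16/87) = 10.5975°
wrap1 = wrap2 = π + 2β = 201.1950°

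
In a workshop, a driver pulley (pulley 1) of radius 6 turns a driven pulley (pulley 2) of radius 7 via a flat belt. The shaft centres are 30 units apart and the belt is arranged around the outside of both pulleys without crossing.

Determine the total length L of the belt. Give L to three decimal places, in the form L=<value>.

L=100.874

open belt: β = asin((r2−r1)/C) = asin(1/30) = 1.9102°
wrap1 = π − 2β = 176.1796°
wrap2 = π + 2β = 183.8204°
tangent length = C·cosβ = 29.9833
L = r1·wrap1 + r2·wrap2 + 2·C·cosβ = 6·3.0749 + 7·3.2083 + 2·29.9833 = 100.8740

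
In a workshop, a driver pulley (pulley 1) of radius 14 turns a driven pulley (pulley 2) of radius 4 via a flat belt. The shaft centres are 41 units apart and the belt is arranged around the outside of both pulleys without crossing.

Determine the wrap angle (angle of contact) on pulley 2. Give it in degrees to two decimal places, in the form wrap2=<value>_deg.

wrap2=151.77_deg

open belt: β = asin((r2−r1)/C) = asin(-10/41) = -14.1170°
wrap1 = π − 2β = 208.2340°
wrap2 = π + 2β = 151.7660°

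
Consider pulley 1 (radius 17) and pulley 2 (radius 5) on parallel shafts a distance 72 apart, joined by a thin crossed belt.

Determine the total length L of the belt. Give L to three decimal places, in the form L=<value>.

crossed belt: β = asin((r1+r2)/C) = asin(22/72) = 17.7916°
wrap1 = wrap2 = π + 2β = 215.5832°
tangent length = C·cosβ = 68.5565
L = (r1+r2)·wrap + 2·C·cosβ = 22·3.7626 + 2·68.5565 = 219.8911

L=219.891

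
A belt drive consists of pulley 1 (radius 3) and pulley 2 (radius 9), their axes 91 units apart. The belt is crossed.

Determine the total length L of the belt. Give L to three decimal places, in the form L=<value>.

L=221.284

crossed belt: β = asin((r1+r2)/C) = asin(12/91) = 7.5776°
wrap1 = wrap2 = π + 2β = 195.1551°
tangent length = C·cosβ = 90.2053
L = (r1+r2)·wrap + 2·C·cosβ = 12·3.4061 + 2·90.2053 = 221.2838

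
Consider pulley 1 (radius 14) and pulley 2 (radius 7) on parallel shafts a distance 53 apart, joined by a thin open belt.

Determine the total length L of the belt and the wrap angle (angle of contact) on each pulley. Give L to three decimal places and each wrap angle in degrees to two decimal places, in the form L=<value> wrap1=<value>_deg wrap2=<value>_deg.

open belt: β = asin((r2−r1)/C) = asin(-7/53) = -7.5895°
wrap1 = π − 2β = 195.1791°
wrap2 = π + 2β = 164.8209°
tangent length = C·cosβ = 52.5357
L = r1·wrap1 + r2·wrap2 + 2·C·cosβ = 14·3.4065 + 7·2.8767 + 2·52.5357 = 172.8993

L=172.899 wrap1=195.18_deg wrap2=164.82_deg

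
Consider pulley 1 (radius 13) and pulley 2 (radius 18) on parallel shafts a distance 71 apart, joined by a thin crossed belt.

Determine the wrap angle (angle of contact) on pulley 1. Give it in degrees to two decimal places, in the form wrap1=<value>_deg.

wrap1=231.78_deg

crossed belt: β = asin((r1+r2)/C) = asin(31/71) = 25.8884°
wrap1 = wrap2 = π + 2β = 231.7768°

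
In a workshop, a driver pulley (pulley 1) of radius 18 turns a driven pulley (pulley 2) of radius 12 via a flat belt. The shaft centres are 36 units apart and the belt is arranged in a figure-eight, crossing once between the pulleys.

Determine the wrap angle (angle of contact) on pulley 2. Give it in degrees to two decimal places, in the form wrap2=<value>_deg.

wrap2=292.89_deg

crossed belt: β = asin((r1+r2)/C) = asin(30/36) = 56.4427°
wrap1 = wrap2 = π + 2β = 292.8854°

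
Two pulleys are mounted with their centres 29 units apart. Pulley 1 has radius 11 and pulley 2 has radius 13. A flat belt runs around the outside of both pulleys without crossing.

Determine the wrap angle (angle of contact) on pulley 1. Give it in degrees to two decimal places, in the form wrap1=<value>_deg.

open belt: β = asin((r2−r1)/C) = asin(2/29) = 3.9546°
wrap1 = π − 2β = 172.0909°
wrap2 = π + 2β = 187.9091°

wrap1=172.09_deg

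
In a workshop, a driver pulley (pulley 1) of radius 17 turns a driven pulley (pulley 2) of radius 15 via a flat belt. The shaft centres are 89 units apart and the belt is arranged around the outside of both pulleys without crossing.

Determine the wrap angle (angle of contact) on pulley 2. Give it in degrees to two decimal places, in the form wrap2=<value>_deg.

wrap2=177.42_deg

open belt: β = asin((r2−r1)/C) = asin(-2/89) = -1.2877°
wrap1 = π − 2β = 182.5753°
wrap2 = π + 2β = 177.4247°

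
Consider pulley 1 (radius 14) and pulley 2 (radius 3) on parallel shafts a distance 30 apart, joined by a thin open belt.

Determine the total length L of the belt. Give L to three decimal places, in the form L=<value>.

open belt: β = asin((r2−r1)/C) = asin(-11/30) = -21.5102°
wrap1 = π − 2β = 223.0204°
wrap2 = π + 2β = 136.9796°
tangent length = C·cosβ = 27.9106
L = r1·wrap1 + r2·wrap2 + 2·C·cosβ = 14·3.8924 + 3·2.3907 + 2·27.9106 = 117.4875

L=117.488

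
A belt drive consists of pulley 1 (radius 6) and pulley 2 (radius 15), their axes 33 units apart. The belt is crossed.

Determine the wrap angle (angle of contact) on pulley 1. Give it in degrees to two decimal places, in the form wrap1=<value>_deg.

wrap1=259.04_deg

crossed belt: β = asin((r1+r2)/C) = asin(21/33) = 39.5212°
wrap1 = wrap2 = π + 2β = 259.0424°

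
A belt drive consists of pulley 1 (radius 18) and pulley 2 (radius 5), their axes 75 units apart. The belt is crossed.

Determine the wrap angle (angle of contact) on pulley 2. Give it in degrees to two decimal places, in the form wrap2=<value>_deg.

crossed belt: β = asin((r1+r2)/C) = asin(23/75) = 17.8585°
wrap1 = wrap2 = π + 2β = 215.7169°

wrap2=215.72_deg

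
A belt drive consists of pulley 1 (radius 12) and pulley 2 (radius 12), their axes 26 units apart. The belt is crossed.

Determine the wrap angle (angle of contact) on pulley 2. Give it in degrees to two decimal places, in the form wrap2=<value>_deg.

crossed belt: β = asin((r1+r2)/C) = asin(24/26) = 67.3801°
wrap1 = wrap2 = π + 2β = 314.7603°

wrap2=314.76_deg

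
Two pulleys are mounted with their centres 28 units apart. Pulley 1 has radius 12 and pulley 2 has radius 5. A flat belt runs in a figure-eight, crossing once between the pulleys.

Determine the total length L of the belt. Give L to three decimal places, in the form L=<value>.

L=120.088

crossed belt: β = asin((r1+r2)/C) = asin(17/28) = 37.3832°
wrap1 = wrap2 = π + 2β = 254.7664°
tangent length = C·cosβ = 22.2486
L = (r1+r2)·wrap + 2·C·cosβ = 17·4.4465 + 2·22.2486 = 120.0879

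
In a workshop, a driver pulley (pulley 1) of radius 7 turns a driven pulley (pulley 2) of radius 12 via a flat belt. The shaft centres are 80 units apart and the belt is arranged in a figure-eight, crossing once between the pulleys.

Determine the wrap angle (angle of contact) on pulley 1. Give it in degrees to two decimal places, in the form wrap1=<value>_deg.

wrap1=207.48_deg

crossed belt: β = asin((r1+r2)/C) = asin(19/80) = 13.7390°
wrap1 = wrap2 = π + 2β = 207.4781°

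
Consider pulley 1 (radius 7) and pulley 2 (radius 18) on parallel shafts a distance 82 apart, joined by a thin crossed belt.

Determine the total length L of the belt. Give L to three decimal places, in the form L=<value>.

L=250.223

crossed belt: β = asin((r1+r2)/C) = asin(25/82) = 17.7508°
wrap1 = wrap2 = π + 2β = 215.5017°
tangent length = C·cosβ = 78.0961
L = (r1+r2)·wrap + 2·C·cosβ = 25·3.7612 + 2·78.0961 = 250.2225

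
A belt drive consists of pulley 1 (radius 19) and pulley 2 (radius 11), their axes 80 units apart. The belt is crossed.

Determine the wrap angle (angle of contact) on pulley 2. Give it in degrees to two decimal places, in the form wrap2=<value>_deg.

crossed belt: β = asin((r1+r2)/C) = asin(30/80) = 22.0243°
wrap1 = wrap2 = π + 2β = 224.0486°

wrap2=224.05_deg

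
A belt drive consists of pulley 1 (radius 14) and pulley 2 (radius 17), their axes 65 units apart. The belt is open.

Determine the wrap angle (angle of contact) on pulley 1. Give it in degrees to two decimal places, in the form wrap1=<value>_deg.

open belt: β = asin((r2−r1)/C) = asin(3/65) = 2.6454°
wrap1 = π − 2β = 174.7093°
wrap2 = π + 2β = 185.2907°

wrap1=174.71_deg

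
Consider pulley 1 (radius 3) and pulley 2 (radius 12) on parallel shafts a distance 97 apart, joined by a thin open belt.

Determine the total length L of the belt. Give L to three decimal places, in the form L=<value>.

open belt: β = asin((r2−r1)/C) = asin(9/97) = 5.3238°
wrap1 = π − 2β = 169.3525°
wrap2 = π + 2β = 190.6475°
tangent length = C·cosβ = 96.5816
L = r1·wrap1 + r2·wrap2 + 2·C·cosβ = 3·2.9558 + 12·3.3274 + 2·96.5816 = 241.9595

L=241.960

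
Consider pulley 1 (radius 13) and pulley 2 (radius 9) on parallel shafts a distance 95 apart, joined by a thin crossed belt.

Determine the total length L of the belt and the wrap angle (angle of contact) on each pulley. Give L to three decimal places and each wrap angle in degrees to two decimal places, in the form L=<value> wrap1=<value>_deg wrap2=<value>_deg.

L=264.233 wrap1=206.78_deg wrap2=206.78_deg

crossed belt: β = asin((r1+r2)/C) = asin(22/95) = 13.3900°
wrap1 = wrap2 = π + 2β = 206.7801°
tangent length = C·cosβ = 92.4175
L = (r1+r2)·wrap + 2·C·cosβ = 22·3.6090 + 2·92.4175 = 264.2329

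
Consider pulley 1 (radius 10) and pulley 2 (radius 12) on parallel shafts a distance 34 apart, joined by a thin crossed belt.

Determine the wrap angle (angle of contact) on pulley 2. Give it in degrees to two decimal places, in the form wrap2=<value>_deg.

wrap2=260.64_deg

crossed belt: β = asin((r1+r2)/C) = asin(22/34) = 40.3202°
wrap1 = wrap2 = π + 2β = 260.6404°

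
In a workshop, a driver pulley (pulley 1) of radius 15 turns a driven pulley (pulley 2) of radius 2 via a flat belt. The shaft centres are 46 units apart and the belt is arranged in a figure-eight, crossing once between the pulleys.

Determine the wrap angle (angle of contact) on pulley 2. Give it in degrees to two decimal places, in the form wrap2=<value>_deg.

crossed belt: β = asin((r1+r2)/C) = asin(17/46) = 21.6888°
wrap1 = wrap2 = π + 2β = 223.3776°

wrap2=223.38_deg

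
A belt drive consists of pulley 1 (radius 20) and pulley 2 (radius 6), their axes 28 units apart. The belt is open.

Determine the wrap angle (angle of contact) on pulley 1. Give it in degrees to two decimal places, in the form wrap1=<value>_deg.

wrap1=240.00_deg

open belt: β = asin((r2−r1)/C) = asin(-14/28) = -30.0000°
wrap1 = π − 2β = 240.0000°
wrap2 = π + 2β = 120.0000°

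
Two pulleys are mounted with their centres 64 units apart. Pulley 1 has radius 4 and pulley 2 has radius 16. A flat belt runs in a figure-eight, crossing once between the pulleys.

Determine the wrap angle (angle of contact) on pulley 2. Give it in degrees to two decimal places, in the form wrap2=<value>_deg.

crossed belt: β = asin((r1+r2)/C) = asin(20/64) = 18.2100°
wrap1 = wrap2 = π + 2β = 216.4199°

wrap2=216.42_deg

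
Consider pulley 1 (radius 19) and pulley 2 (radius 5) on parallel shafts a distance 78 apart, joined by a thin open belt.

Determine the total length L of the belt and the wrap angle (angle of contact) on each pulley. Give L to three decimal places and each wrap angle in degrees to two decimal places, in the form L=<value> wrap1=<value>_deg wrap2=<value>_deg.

open belt: β = asin((r2−r1)/C) = asin(-14/78) = -10.3399°
wrap1 = π − 2β = 200.6798°
wrap2 = π + 2β = 159.3202°
tangent length = C·cosβ = 76.7333
L = r1·wrap1 + r2·wrap2 + 2·C·cosβ = 19·3.5025 + 5·2.7807 + 2·76.7333 = 233.9179

L=233.918 wrap1=200.68_deg wrap2=159.32_deg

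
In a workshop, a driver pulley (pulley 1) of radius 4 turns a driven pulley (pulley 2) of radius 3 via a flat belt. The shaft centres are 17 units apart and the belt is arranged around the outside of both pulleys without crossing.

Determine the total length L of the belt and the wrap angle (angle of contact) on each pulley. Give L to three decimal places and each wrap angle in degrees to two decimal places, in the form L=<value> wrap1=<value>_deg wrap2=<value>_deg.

L=56.050 wrap1=186.74_deg wrap2=173.26_deg

open belt: β = asin((r2−r1)/C) = asin(-1/17) = -3.3723°
wrap1 = π − 2β = 186.7446°
wrap2 = π + 2β = 173.2554°
tangent length = C·cosβ = 16.9706
L = r1·wrap1 + r2·wrap2 + 2·C·cosβ = 4·3.2593 + 3·3.0239 + 2·16.9706 = 56.0500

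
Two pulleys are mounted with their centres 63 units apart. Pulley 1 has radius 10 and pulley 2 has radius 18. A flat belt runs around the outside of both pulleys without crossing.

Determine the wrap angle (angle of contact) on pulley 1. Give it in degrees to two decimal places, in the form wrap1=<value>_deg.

open belt: β = asin((r2−r1)/C) = asin(8/63) = 7.2954°
wrap1 = π − 2β = 165.4093°
wrap2 = π + 2β = 194.5907°

wrap1=165.41_deg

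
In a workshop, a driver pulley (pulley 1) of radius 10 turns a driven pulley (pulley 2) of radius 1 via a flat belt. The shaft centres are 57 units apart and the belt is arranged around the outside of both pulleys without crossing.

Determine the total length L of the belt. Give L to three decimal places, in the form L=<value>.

open belt: β = asin((r2−r1)/C) = asin(-9/57) = -9.0847°
wrap1 = π − 2β = 198.1694°
wrap2 = π + 2β = 161.8306°
tangent length = C·cosβ = 56.2850
L = r1·wrap1 + r2·wrap2 + 2·C·cosβ = 10·3.4587 + 1·2.8245 + 2·56.2850 = 149.9815

L=149.982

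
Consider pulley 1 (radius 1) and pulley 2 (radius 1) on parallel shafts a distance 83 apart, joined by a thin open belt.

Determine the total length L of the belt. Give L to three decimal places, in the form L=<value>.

L=172.283

open belt: β = asin((r2−r1)/C) = asin(0/83) = 0.0000°
wrap1 = π − 2β = 180.0000°
wrap2 = π + 2β = 180.0000°
tangent length = C·cosβ = 83.0000
L = r1·wrap1 + r2·wrap2 + 2·C·cosβ = 1·3.1416 + 1·3.1416 + 2·83.0000 = 172.2832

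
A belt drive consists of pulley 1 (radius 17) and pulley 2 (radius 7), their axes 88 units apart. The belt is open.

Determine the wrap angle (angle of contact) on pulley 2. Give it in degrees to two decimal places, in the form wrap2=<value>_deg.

open belt: β = asin((r2−r1)/C) = asin(-10/88) = -6.5250°
wrap1 = π − 2β = 193.0500°
wrap2 = π + 2β = 166.9500°

wrap2=166.95_deg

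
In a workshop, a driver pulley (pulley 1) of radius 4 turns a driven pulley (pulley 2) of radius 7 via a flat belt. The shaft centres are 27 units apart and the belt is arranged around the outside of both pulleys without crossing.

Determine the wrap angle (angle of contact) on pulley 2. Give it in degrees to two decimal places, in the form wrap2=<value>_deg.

wrap2=192.76_deg

open belt: β = asin((r2−r1)/C) = asin(3/27) = 6.3794°
wrap1 = π − 2β = 167.2413°
wrap2 = π + 2β = 192.7587°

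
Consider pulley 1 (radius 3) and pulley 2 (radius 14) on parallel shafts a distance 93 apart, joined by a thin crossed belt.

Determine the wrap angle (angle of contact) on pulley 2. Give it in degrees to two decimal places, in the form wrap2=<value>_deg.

crossed belt: β = asin((r1+r2)/C) = asin(17/93) = 10.5326°
wrap1 = wrap2 = π + 2β = 201.0653°

wrap2=201.07_deg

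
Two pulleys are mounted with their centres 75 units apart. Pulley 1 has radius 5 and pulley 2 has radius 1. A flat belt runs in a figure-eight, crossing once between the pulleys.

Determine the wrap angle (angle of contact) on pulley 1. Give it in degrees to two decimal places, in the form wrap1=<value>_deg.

crossed belt: β = asin((r1+r2)/C) = asin(6/75) = 4.5886°
wrap1 = wrap2 = π + 2β = 189.1771°

wrap1=189.18_deg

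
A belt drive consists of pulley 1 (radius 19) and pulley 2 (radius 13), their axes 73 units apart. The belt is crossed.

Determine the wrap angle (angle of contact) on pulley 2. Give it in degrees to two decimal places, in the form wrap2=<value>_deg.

wrap2=232.00_deg

crossed belt: β = asin((r1+r2)/C) = asin(32/73) = 25.9990°
wrap1 = wrap2 = π + 2β = 231.9981°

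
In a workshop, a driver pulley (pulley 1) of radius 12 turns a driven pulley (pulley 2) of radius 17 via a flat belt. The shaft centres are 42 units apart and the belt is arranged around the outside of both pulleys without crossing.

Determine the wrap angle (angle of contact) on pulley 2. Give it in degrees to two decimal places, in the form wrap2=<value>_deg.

wrap2=193.67_deg

open belt: β = asin((r2−r1)/C) = asin(5/42) = 6.8371°
wrap1 = π − 2β = 166.3257°
wrap2 = π + 2β = 193.6743°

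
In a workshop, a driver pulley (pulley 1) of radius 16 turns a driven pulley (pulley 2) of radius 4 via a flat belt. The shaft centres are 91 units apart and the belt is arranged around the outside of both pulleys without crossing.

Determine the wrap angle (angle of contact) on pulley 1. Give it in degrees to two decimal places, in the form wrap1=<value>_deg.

wrap1=195.16_deg

open belt: β = asin((r2−r1)/C) = asin(-12/91) = -7.5776°
wrap1 = π − 2β = 195.1551°
wrap2 = π + 2β = 164.8449°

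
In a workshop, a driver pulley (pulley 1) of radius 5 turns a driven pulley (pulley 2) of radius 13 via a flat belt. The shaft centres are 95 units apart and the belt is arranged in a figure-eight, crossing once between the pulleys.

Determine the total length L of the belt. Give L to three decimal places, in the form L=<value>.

crossed belt: β = asin((r1+r2)/C) = asin(18/95) = 10.9221°
wrap1 = wrap2 = π + 2β = 201.8441°
tangent length = C·cosβ = 93.2792
L = (r1+r2)·wrap + 2·C·cosβ = 18·3.5228 + 2·93.2792 = 249.9695

L=249.970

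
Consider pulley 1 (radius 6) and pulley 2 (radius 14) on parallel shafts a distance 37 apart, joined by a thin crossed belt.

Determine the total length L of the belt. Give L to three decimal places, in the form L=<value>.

crossed belt: β = asin((r1+r2)/C) = asin(20/37) = 32.7204°
wrap1 = wrap2 = π + 2β = 245.4409°
tangent length = C·cosβ = 31.1288
L = (r1+r2)·wrap + 2·C·cosβ = 20·4.2838 + 2·31.1288 = 147.9326

L=147.933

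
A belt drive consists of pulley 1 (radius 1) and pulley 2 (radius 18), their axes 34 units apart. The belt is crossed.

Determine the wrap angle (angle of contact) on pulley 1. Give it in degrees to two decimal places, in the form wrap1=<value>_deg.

crossed belt: β = asin((r1+r2)/C) = asin(19/34) = 33.9745°
wrap1 = wrap2 = π + 2β = 247.9490°

wrap1=247.95_deg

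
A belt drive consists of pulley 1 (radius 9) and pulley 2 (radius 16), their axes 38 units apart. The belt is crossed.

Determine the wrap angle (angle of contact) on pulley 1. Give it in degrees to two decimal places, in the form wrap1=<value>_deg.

crossed belt: β = asin((r1+r2)/C) = asin(25/38) = 41.1395°
wrap1 = wrap2 = π + 2β = 262.2790°

wrap1=262.28_deg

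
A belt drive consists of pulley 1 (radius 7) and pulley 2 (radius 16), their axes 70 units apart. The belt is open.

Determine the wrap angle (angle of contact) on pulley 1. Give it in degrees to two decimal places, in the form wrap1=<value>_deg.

wrap1=165.23_deg

open belt: β = asin((r2−r1)/C) = asin(9/70) = 7.3870°
wrap1 = π − 2β = 165.2259°
wrap2 = π + 2β = 194.7741°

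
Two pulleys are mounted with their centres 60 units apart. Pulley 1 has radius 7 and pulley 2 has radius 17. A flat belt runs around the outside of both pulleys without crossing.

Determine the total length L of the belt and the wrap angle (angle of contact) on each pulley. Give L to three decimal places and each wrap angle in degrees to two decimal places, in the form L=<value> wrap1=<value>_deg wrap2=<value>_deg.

L=197.069 wrap1=160.81_deg wrap2=199.19_deg

open belt: β = asin((r2−r1)/C) = asin(10/60) = 9.5941°
wrap1 = π − 2β = 160.8119°
wrap2 = π + 2β = 199.1881°
tangent length = C·cosβ = 59.1608
L = r1·wrap1 + r2·wrap2 + 2·C·cosβ = 7·2.8067 + 17·3.4765 + 2·59.1608 = 197.0688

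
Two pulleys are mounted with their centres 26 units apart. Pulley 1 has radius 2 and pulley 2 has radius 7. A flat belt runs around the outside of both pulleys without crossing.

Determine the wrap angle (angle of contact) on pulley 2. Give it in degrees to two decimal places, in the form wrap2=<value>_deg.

open belt: β = asin((r2−r1)/C) = asin(5/26) = 11.0875°
wrap1 = π − 2β = 157.8250°
wrap2 = π + 2β = 202.1750°

wrap2=202.17_deg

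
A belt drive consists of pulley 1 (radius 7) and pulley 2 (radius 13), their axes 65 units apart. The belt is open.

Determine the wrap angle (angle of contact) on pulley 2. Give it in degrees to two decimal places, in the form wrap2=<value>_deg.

wrap2=190.59_deg

open belt: β = asin((r2−r1)/C) = asin(6/65) = 5.2964°
wrap1 = π − 2β = 169.4072°
wrap2 = π + 2β = 190.5928°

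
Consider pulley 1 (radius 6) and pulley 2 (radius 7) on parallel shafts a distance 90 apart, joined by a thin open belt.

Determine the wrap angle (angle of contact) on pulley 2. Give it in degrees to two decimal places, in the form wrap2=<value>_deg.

wrap2=181.27_deg

open belt: β = asin((r2−r1)/C) = asin(1/90) = 0.6366°
wrap1 = π − 2β = 178.7267°
wrap2 = π + 2β = 181.2733°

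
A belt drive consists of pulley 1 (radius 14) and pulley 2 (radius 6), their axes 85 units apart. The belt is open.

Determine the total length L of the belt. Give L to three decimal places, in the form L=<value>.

open belt: β = asin((r2−r1)/C) = asin(-8/85) = -5.4005°
wrap1 = π − 2β = 190.8011°
wrap2 = π + 2β = 169.1989°
tangent length = C·cosβ = 84.6227
L = r1·wrap1 + r2·wrap2 + 2·C·cosβ = 14·3.3301 + 6·2.9531 + 2·84.6227 = 233.5854

L=233.585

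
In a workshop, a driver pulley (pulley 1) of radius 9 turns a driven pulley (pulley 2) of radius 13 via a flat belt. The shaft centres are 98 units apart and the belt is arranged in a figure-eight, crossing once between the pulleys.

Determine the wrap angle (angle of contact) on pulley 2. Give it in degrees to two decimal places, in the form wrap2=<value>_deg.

crossed belt: β = asin((r1+r2)/C) = asin(22/98) = 12.9729°
wrap1 = wrap2 = π + 2β = 205.9458°

wrap2=205.95_deg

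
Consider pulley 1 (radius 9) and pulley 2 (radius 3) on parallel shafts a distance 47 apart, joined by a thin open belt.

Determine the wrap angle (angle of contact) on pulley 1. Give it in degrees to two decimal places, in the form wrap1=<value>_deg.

open belt: β = asin((r2−r1)/C) = asin(-6/47) = -7.3344°
wrap1 = π − 2β = 194.6687°
wrap2 = π + 2β = 165.3313°

wrap1=194.67_deg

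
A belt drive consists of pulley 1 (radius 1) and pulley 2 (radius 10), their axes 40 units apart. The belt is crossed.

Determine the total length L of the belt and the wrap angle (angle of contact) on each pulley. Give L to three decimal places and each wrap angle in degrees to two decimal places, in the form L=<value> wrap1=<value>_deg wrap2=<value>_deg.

L=117.602 wrap1=211.92_deg wrap2=211.92_deg

crossed belt: β = asin((r1+r2)/C) = asin(11/40) = 15.9620°
wrap1 = wrap2 = π + 2β = 211.9240°
tangent length = C·cosβ = 38.4578
L = (r1+r2)·wrap + 2·C·cosβ = 11·3.6988 + 2·38.4578 = 117.6020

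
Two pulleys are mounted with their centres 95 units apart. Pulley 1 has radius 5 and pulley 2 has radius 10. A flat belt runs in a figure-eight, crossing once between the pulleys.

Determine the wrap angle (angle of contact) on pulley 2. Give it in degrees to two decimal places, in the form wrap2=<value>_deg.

crossed belt: β = asin((r1+r2)/C) = asin(15/95) = 9.0847°
wrap1 = wrap2 = π + 2β = 198.1694°

wrap2=198.17_deg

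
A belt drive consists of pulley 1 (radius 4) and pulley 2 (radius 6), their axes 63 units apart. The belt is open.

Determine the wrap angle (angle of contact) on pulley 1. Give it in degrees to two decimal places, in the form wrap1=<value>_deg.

wrap1=176.36_deg

open belt: β = asin((r2−r1)/C) = asin(2/63) = 1.8192°
wrap1 = π − 2β = 176.3616°
wrap2 = π + 2β = 183.6384°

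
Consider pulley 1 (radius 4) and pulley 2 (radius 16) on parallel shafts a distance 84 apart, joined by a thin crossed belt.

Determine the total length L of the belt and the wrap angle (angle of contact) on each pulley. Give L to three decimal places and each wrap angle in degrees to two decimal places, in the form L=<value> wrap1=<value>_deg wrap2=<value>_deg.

L=235.617 wrap1=207.55_deg wrap2=207.55_deg

crossed belt: β = asin((r1+r2)/C) = asin(20/84) = 13.7741°
wrap1 = wrap2 = π + 2β = 207.5483°
tangent length = C·cosβ = 81.5843
L = (r1+r2)·wrap + 2·C·cosβ = 20·3.6224 + 2·81.5843 = 235.6166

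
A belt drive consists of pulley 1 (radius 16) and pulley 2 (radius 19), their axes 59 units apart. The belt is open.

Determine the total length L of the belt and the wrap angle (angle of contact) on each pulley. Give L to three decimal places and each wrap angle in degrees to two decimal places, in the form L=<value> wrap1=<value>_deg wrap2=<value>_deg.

L=228.108 wrap1=174.17_deg wrap2=185.83_deg

open belt: β = asin((r2−r1)/C) = asin(3/59) = 2.9146°
wrap1 = π − 2β = 174.1708°
wrap2 = π + 2β = 185.8292°
tangent length = C·cosβ = 58.9237
L = r1·wrap1 + r2·wrap2 + 2·C·cosβ = 16·3.0399 + 19·3.2433 + 2·58.9237 = 228.1083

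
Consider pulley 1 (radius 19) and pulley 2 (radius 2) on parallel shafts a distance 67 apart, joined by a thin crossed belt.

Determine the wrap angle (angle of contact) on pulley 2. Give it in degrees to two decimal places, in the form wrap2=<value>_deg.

crossed belt: β = asin((r1+r2)/C) = asin(21/67) = 18.2662°
wrap1 = wrap2 = π + 2β = 216.5325°

wrap2=216.53_deg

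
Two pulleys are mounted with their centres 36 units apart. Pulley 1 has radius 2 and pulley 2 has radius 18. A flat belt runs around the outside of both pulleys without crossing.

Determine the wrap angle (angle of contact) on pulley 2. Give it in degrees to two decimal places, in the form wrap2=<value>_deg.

open belt: β = asin((r2−r1)/C) = asin(16/36) = 26.3878°
wrap1 = π − 2β = 127.2244°
wrap2 = π + 2β = 232.7756°

wrap2=232.78_deg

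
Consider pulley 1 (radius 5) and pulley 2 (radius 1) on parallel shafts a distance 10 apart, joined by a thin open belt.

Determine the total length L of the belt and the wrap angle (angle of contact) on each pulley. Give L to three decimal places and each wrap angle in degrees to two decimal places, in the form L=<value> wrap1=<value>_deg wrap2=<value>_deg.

L=40.472 wrap1=227.16_deg wrap2=132.84_deg

open belt: β = asin((r2−r1)/C) = asin(-4/10) = -23.5782°
wrap1 = π − 2β = 227.1564°
wrap2 = π + 2β = 132.8436°
tangent length = C·cosβ = 9.1652
L = r1·wrap1 + r2·wrap2 + 2·C·cosβ = 5·3.9646 + 1·2.3186 + 2·9.1652 = 40.4720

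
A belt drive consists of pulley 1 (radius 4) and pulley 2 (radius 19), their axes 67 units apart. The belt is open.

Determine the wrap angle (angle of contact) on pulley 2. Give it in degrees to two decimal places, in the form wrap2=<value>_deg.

wrap2=205.87_deg

open belt: β = asin((r2−r1)/C) = asin(15/67) = 12.9371°
wrap1 = π − 2β = 154.1259°
wrap2 = π + 2β = 205.8741°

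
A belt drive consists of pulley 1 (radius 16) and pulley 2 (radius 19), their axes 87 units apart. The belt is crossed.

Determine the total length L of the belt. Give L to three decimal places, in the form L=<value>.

crossed belt: β = asin((r1+r2)/C) = asin(35/87) = 23.7220°
wrap1 = wrap2 = π + 2β = 227.4439°
tangent length = C·cosβ = 79.6492
L = (r1+r2)·wrap + 2·C·cosβ = 35·3.9696 + 2·79.6492 = 298.2361

L=298.236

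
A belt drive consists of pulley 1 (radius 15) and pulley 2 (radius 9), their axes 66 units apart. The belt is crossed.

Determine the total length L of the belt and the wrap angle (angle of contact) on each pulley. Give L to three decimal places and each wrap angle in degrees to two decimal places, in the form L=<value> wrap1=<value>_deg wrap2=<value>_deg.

crossed belt: β = asin((r1+r2)/C) = asin(24/66) = 21.3237°
wrap1 = wrap2 = π + 2β = 222.6474°
tangent length = C·cosβ = 61.4817
L = (r1+r2)·wrap + 2·C·cosβ = 24·3.8859 + 2·61.4817 = 216.2257

L=216.226 wrap1=222.65_deg wrap2=222.65_deg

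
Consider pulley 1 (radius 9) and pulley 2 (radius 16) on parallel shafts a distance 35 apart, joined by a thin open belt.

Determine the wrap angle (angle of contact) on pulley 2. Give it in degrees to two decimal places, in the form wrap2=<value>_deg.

open belt: β = asin((r2−r1)/C) = asin(7/35) = 11.5370°
wrap1 = π − 2β = 156.9261°
wrap2 = π + 2β = 203.0739°

wrap2=203.07_deg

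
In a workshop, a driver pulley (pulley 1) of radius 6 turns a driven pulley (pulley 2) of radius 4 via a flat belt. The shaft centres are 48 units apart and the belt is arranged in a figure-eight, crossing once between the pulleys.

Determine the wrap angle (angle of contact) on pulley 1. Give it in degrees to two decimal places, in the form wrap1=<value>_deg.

wrap1=204.05_deg

crossed belt: β = asin((r1+r2)/C) = asin(10/48) = 12.0247°
wrap1 = wrap2 = π + 2β = 204.0494°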